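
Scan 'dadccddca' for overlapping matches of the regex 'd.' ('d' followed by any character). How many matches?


Pattern: d. means 'd' followed by any character.
Scanning 'dadccddca' position-by-position:
  Pos 0: window 'da' -> MATCH
  Pos 1: window 'ad' -> no
  Pos 2: window 'dc' -> MATCH
  Pos 3: window 'cc' -> no
  Pos 4: window 'cd' -> no
  Pos 5: window 'dd' -> MATCH
  Pos 6: window 'dc' -> MATCH
  Pos 7: window 'ca' -> no
  Pos 8: window 'a' -> no
Total matches: 4

4


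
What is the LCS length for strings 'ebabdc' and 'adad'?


DP table for LCS of 'ebabdc' and 'adad':
       a  d  a  d
    0  0  0  0  0
  e 0  0  0  0  0
  b 0  0  0  0  0
  a 0  1  1  1  1
  b 0  1  1  1  1
  d 0  1  2  2  2
  c 0  1  2  2  2
LCS: 'ad'
LCS length = 2

2


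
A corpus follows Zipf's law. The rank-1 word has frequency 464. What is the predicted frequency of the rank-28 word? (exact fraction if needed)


Zipf's law: freq(rank) = f1 / rank
f1 = 464, rank = 28
freq = 464 / 28
GCD(464, 28) = 4
Simplified: 116/7

116/7


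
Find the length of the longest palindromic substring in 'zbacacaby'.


Scanning 'zbacacaby' for palindromic substrings.
Substring at positions 1-7: 'bacacab'.
Check: reverse('bacacab') = 'bacacab' -> palindrome confirmed.
Neighbouring characters ('z' / 'y') break symmetry, so it cannot extend further.
No longer palindromic substring exists; longest length = 7

7


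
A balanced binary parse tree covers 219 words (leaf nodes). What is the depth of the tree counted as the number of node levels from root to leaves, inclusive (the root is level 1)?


In a balanced binary tree with n leaves the deepest leaf is ceil(log2(n)) edges below the root,
so counting node levels inclusive of root and leaves gives ceil(log2(n)) + 1 levels.
log2(219) = 7.7748
ceil(7.7748) = 8
levels = 8 + 1 = 9

9


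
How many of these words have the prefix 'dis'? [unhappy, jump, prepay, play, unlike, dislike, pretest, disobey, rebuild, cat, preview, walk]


Checking each word for prefix 'dis':
  'unhappy' -> no (count: 0)
  'jump' -> no (count: 0)
  'prepay' -> no (count: 0)
  'play' -> no (count: 0)
  'unlike' -> no (count: 0)
  'dislike' -> YES, starts with 'dis' (count: 1)
  'pretest' -> no (count: 1)
  'disobey' -> YES, starts with 'dis' (count: 2)
  'rebuild' -> no (count: 2)
  'cat' -> no (count: 2)
  'preview' -> no (count: 2)
  'walk' -> no (count: 2)
Total with prefix 'dis': 2

2


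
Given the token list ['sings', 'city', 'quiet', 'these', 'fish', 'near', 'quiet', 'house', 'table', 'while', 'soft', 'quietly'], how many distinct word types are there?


Listing all tokens and tracking unique types:
  Token 1: 'sings' -> NEW (unique so far: 1)
  Token 2: 'city' -> NEW (unique so far: 2)
  Token 3: 'quiet' -> NEW (unique so far: 3)
  Token 4: 'these' -> NEW (unique so far: 4)
  Token 5: 'fish' -> NEW (unique so far: 5)
  Token 6: 'near' -> NEW (unique so far: 6)
  Token 7: 'quiet' -> duplicate (unique so far: 6)
  Token 8: 'house' -> NEW (unique so far: 7)
  Token 9: 'table' -> NEW (unique so far: 8)
  Token 10: 'while' -> NEW (unique so far: 9)
  Token 11: 'soft' -> NEW (unique so far: 10)
  Token 12: 'quietly' -> NEW (unique so far: 11)
Unique types: ('city', 'fish', 'house', 'near', 'quiet', 'quietly', 'sings', 'soft', 'table', 'these', 'while')
Vocabulary size: 11

11


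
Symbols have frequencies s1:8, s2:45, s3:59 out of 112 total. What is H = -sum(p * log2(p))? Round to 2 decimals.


Computing entropy H = -sum(p_i * log2(p_i)):
  s1: p = 8/112 = 0.0714, -p*log2(p) = 0.2720
  s2: p = 45/112 = 0.4018, -p*log2(p) = 0.5285
  s3: p = 59/112 = 0.5268, -p*log2(p) = 0.4871
H = sum of terms = 1.2876
Rounded to 2 decimals: 1.29

1.29


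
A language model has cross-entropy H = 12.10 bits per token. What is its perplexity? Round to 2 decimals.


Perplexity formula: PP = 2^H
H = 12.10
PP = 2^12.10
Decompose: 2^12.10 = 2^12 * 2^0.10
2^12 = 4096, 2^0.10 ~ 1.0717735
PP ~ 4096 * 1.0717735 = 4389.9842560
Rounded to 2 decimals: 4389.98

4389.98


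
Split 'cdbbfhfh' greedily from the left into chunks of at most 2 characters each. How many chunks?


'cdbbfhfh' has 8 characters.
Chunking with max size 2:
  Chunk 1: 'cd' (positions 0-1)
  Chunk 2: 'bb' (positions 2-3)
  Chunk 3: 'fh' (positions 4-5)
  Chunk 4: 'fh' (positions 6-7)
Total chunks: ceil(8 / 2) = 4

4


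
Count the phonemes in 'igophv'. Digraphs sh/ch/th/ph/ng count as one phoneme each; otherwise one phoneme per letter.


Parsing 'igophv' greedily, digraphs first:
  'i' -> vowel phoneme (phonemes so far: 1)
  'g' -> consonant phoneme (phonemes so far: 2)
  'o' -> vowel phoneme (phonemes so far: 3)
  'ph' -> digraph (1 consonant phoneme) (phonemes so far: 4)
  'v' -> consonant phoneme (phonemes so far: 5)
Total phonemes: 5

5


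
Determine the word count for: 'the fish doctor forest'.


Counting words by splitting on spaces:
  Word 1: 'the'
  Word 2: 'fish'
  Word 3: 'doctor'
  Word 4: 'forest'
Total words: 4

4


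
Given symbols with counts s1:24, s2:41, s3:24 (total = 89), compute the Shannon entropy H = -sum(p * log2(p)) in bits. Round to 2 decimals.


Computing entropy H = -sum(p_i * log2(p_i)):
  s1: p = 24/89 = 0.2697, -p*log2(p) = 0.5099
  s2: p = 41/89 = 0.4607, -p*log2(p) = 0.5151
  s3: p = 24/89 = 0.2697, -p*log2(p) = 0.5099
H = sum of terms = 1.5349
Rounded to 2 decimals: 1.53

1.53


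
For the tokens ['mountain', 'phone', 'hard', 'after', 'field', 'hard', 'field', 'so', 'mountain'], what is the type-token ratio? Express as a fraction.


Tokens: 9
Unique types: ('after', 'field', 'hard', 'mountain', 'phone', 'so') = 6
TTR = 6/9
Simplify: divide both by 3 -> 2/3
TTR = 2/3

2/3


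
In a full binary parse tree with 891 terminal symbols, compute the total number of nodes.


Leaf nodes (terminals): 891
Internal nodes = n - 1 = 891 - 1 = 890
Total = leaves + internal = 891 + 890 = 1781

1781


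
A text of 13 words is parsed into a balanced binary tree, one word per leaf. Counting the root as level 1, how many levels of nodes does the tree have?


In a balanced binary tree with n leaves the deepest leaf is ceil(log2(n)) edges below the root,
so counting node levels inclusive of root and leaves gives ceil(log2(n)) + 1 levels.
log2(13) = 3.7004
ceil(3.7004) = 4
levels = 4 + 1 = 5

5


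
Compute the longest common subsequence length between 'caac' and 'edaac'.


DP table for LCS of 'caac' and 'edaac':
       e  d  a  a  c
    0  0  0  0  0  0
  c 0  0  0  0  0  1
  a 0  0  0  1  1  1
  a 0  0  0  1  2  2
  c 0  0  0  1  2  3
LCS: 'aac'
LCS length = 3

3


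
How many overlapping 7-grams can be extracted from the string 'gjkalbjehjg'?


String 'gjkalbjehjg' has length L = 11.
Number of overlapping n-grams = L - n + 1
Substituting: 11 - 7 + 1 = 5

5


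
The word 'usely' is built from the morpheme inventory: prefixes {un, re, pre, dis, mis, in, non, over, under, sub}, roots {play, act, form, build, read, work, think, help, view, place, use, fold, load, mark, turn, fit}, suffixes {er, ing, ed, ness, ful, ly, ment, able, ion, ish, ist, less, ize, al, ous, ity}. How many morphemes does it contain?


Segmenting 'usely' against the inventory:
  'use' -> root (morpheme 1)
  'ly' -> suffix (morpheme 2)
Total morphemes: 2

2


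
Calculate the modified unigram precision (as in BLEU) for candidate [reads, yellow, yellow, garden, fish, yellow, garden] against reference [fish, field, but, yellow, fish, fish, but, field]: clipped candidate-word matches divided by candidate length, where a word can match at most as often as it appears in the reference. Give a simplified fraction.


Reference word counts: {'but': 2, 'field': 2, 'fish': 3, 'yellow': 1}
Checking each candidate word (with clipping):
  'reads' -> not in reference -> no match (matches: 0)
  'yellow' -> in reference (ref count 1, used 1/1) -> match (matches: 1)
  'yellow' -> ref count 1 already used up (1/1) -> clipped, no match (matches: 1)
  'garden' -> not in reference -> no match (matches: 1)
  'fish' -> in reference (ref count 3, used 1/3) -> match (matches: 2)
  'yellow' -> ref count 1 already used up (1/1) -> clipped, no match (matches: 2)
  'garden' -> not in reference -> no match (matches: 2)
Clipped matches: 2, Candidate length: 7
Precision = 2/7

2/7


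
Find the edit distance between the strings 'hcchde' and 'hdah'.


Building DP table for s1='hcchde' (len 6) and s2='hdah' (len 4):
       h  d  a  h
    0  1  2  3  4
  h 1  0  1  2  3
  c 2  1  1  2  3
  c 3  2  2  2  3
  h 4  3  3  3  2
  d 5  4  3  4  3
  e 6  5  4  4  4
Edit distance = dp[6][4] = 4

4


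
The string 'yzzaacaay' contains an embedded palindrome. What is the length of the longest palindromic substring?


Scanning 'yzzaacaay' for palindromic substrings.
Substring at positions 3-7: 'aacaa'.
Check: reverse('aacaa') = 'aacaa' -> palindrome confirmed.
Neighbouring characters ('z' / 'y') break symmetry, so it cannot extend further.
No longer palindromic substring exists; longest length = 5

5


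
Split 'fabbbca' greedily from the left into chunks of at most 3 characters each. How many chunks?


'fabbbca' has 7 characters.
Chunking with max size 3:
  Chunk 1: 'fab' (positions 0-2)
  Chunk 2: 'bbc' (positions 3-5)
  Chunk 3: 'a' (positions 6-6)
Total chunks: ceil(7 / 3) = 3

3


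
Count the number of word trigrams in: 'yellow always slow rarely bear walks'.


Word trigrams from [6] words:
  Trigram 1: (yellow always slow)
  Trigram 2: (always slow rarely)
  Trigram 3: (slow rarely bear)
  Trigram 4: (rarely bear walks)
Total word trigrams: 6 - 2 = 4

4


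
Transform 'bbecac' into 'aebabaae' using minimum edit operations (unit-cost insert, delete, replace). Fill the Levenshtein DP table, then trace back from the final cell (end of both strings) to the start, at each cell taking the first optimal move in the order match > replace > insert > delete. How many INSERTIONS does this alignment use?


Edit distance = 6. Backtracking from cell (6, 8) with preference match > replace > insert > delete,
then listing the resulting alignment 'bbecac' -> 'aebabaae' left to right:
  Step 1: insert 'a' [insertion #1]
  Step 2: insert 'e' [insertion #2]
  Step 3: keep 'b'
  Step 4: replace b->a
  Step 5: replace e->b
  Step 6: replace c->a
  Step 7: keep 'a'
  Step 8: replace c->e
Total insertions: 2

2


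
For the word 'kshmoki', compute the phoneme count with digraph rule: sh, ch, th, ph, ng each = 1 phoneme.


Parsing 'kshmoki' greedily, digraphs first:
  'k' -> consonant phoneme (phonemes so far: 1)
  'sh' -> digraph (1 consonant phoneme) (phonemes so far: 2)
  'm' -> consonant phoneme (phonemes so far: 3)
  'o' -> vowel phoneme (phonemes so far: 4)
  'k' -> consonant phoneme (phonemes so far: 5)
  'i' -> vowel phoneme (phonemes so far: 6)
Total phonemes: 6

6


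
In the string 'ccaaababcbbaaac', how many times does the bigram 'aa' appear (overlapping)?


Scanning 'ccaaababcbbaaac' for bigram 'aa':
  Position 0: 'cc' -> no
  Position 1: 'ca' -> no
  Position 2: 'aa' -> MATCH
  Position 3: 'aa' -> MATCH
  Position 4: 'ab' -> no
  Position 5: 'ba' -> no
  Position 6: 'ab' -> no
  Position 7: 'bc' -> no
  Position 8: 'cb' -> no
  Position 9: 'bb' -> no
  Position 10: 'ba' -> no
  Position 11: 'aa' -> MATCH
  Position 12: 'aa' -> MATCH
  Position 13: 'ac' -> no
Total matches: 4

4


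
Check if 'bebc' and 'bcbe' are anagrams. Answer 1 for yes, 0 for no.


Sort characters of 'bebc': 'bbce'
Sort characters of 'bcbe': 'bbce'
Sorted forms match -> they ARE anagrams
Result: 1

1


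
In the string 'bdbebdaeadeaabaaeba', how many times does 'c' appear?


Scanning 'bdbebdaeadeaabaaeba' for 'c':
  No matches found.
Total occurrences of 'c': 0

0


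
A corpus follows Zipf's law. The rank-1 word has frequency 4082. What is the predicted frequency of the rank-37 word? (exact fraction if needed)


Zipf's law: freq(rank) = f1 / rank
f1 = 4082, rank = 37
freq = 4082 / 37
GCD(4082, 37) = 1
Simplified: 4082/37

4082/37


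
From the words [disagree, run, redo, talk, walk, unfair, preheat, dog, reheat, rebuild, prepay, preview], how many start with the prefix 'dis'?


Checking each word for prefix 'dis':
  'disagree' -> YES, starts with 'dis' (count: 1)
  'run' -> no (count: 1)
  'redo' -> no (count: 1)
  'talk' -> no (count: 1)
  'walk' -> no (count: 1)
  'unfair' -> no (count: 1)
  'preheat' -> no (count: 1)
  'dog' -> no (count: 1)
  'reheat' -> no (count: 1)
  'rebuild' -> no (count: 1)
  'prepay' -> no (count: 1)
  'preview' -> no (count: 1)
Total with prefix 'dis': 1

1


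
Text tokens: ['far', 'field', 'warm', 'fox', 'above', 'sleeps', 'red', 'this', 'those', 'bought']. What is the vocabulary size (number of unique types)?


Listing all tokens and tracking unique types:
  Token 1: 'far' -> NEW (unique so far: 1)
  Token 2: 'field' -> NEW (unique so far: 2)
  Token 3: 'warm' -> NEW (unique so far: 3)
  Token 4: 'fox' -> NEW (unique so far: 4)
  Token 5: 'above' -> NEW (unique so far: 5)
  Token 6: 'sleeps' -> NEW (unique so far: 6)
  Token 7: 'red' -> NEW (unique so far: 7)
  Token 8: 'this' -> NEW (unique so far: 8)
  Token 9: 'those' -> NEW (unique so far: 9)
  Token 10: 'bought' -> NEW (unique so far: 10)
Unique types: ('above', 'bought', 'far', 'field', 'fox', 'red', 'sleeps', 'this', 'those', 'warm')
Vocabulary size: 10

10


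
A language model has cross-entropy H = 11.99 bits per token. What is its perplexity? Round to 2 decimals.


Perplexity formula: PP = 2^H
H = 11.99
PP = 2^11.99
Decompose: 2^11.99 = 2^11 * 2^0.99
2^11 = 2048, 2^0.99 ~ 1.9861850
PP ~ 2048 * 1.9861850 = 4067.7068800
Rounded to 2 decimals: 4067.71

4067.71


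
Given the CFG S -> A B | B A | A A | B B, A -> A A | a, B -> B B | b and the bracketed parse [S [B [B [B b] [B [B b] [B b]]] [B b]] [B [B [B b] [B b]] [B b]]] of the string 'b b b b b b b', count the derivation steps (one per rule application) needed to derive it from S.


Every bracketed nonterminal node [X ...] in the tree is produced by exactly one rule application.
Reading the tree off as a leftmost derivation:
  Step 1: S  =>  B B   (applied S -> B B)
  Step 2: B B  =>  B B B   (applied B -> B B)
  Step 3: B B B  =>  B B B B   (applied B -> B B)
  Step 4: B B B B  =>  b B B B   (applied B -> b)
  Step 5: b B B B  =>  b B B B B   (applied B -> B B)
  Step 6: b B B B B  =>  b b B B B   (applied B -> b)
  Step 7: b b B B B  =>  b b b B B   (applied B -> b)
  Step 8: b b b B B  =>  b b b b B   (applied B -> b)
  Step 9: b b b b B  =>  b b b b B B   (applied B -> B B)
  Step 10: b b b b B B  =>  b b b b B B B   (applied B -> B B)
  Step 11: b b b b B B B  =>  b b b b b B B   (applied B -> b)
  Step 12: b b b b b B B  =>  b b b b b b B   (applied B -> b)
  Step 13: b b b b b b B  =>  b b b b b b b   (applied B -> b)
Final yield: b b b b b b b
Total rewrite steps: 13

13


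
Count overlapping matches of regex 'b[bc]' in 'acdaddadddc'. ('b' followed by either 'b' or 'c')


Pattern: b[bc] means 'b' followed by either 'b' or 'c'.
Scanning 'acdaddadddc' position-by-position:
  Pos 0: window 'ac' -> no
  Pos 1: window 'cd' -> no
  Pos 2: window 'da' -> no
  Pos 3: window 'ad' -> no
  Pos 4: window 'dd' -> no
  Pos 5: window 'da' -> no
  Pos 6: window 'ad' -> no
  Pos 7: window 'dd' -> no
  Pos 8: window 'dd' -> no
  Pos 9: window 'dc' -> no
  Pos 10: window 'c' -> no
Total matches: 0

0


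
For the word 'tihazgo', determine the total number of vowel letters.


Scanning each character of 'tihazgo':
  Position 1: 't' -> consonant (running count: 0)
  Position 2: 'i' -> vowel (running count: 1)
  Position 3: 'h' -> consonant (running count: 1)
  Position 4: 'a' -> vowel (running count: 2)
  Position 5: 'z' -> consonant (running count: 2)
  Position 6: 'g' -> consonant (running count: 2)
  Position 7: 'o' -> vowel (running count: 3)
Total vowels: 3

3


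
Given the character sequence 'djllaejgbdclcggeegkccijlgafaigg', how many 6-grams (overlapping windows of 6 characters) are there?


String 'djllaejgbdclcggeegkccijlgafaigg' has length L = 31.
Number of overlapping n-grams = L - n + 1
Substituting: 31 - 6 + 1 = 26

26


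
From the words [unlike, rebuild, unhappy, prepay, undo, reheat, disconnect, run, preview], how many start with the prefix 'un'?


Checking each word for prefix 'un':
  'unlike' -> YES, starts with 'un' (count: 1)
  'rebuild' -> no (count: 1)
  'unhappy' -> YES, starts with 'un' (count: 2)
  'prepay' -> no (count: 2)
  'undo' -> YES, starts with 'un' (count: 3)
  'reheat' -> no (count: 3)
  'disconnect' -> no (count: 3)
  'run' -> no (count: 3)
  'preview' -> no (count: 3)
Total with prefix 'un': 3

3


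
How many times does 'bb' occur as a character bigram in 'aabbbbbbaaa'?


Scanning 'aabbbbbbaaa' for bigram 'bb':
  Position 0: 'aa' -> no
  Position 1: 'ab' -> no
  Position 2: 'bb' -> MATCH
  Position 3: 'bb' -> MATCH
  Position 4: 'bb' -> MATCH
  Position 5: 'bb' -> MATCH
  Position 6: 'bb' -> MATCH
  Position 7: 'ba' -> no
  Position 8: 'aa' -> no
  Position 9: 'aa' -> no
Total matches: 5

5


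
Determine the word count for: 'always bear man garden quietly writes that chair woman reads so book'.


Counting words by splitting on spaces:
  Word 1: 'always'
  Word 2: 'bear'
  Word 3: 'man'
  Word 4: 'garden'
  Word 5: 'quietly'
  Word 6: 'writes'
  Word 7: 'that'
  Word 8: 'chair'
  Word 9: 'woman'
  Word 10: 'reads'
  Word 11: 'so'
  Word 12: 'book'
Total words: 12

12


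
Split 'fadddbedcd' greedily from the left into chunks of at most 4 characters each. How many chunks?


'fadddbedcd' has 10 characters.
Chunking with max size 4:
  Chunk 1: 'fadd' (positions 0-3)
  Chunk 2: 'dbed' (positions 4-7)
  Chunk 3: 'cd' (positions 8-9)
Total chunks: ceil(10 / 4) = 3

3


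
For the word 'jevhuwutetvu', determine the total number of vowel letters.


Scanning each character of 'jevhuwutetvu':
  Position 1: 'j' -> consonant (running count: 0)
  Position 2: 'e' -> vowel (running count: 1)
  Position 3: 'v' -> consonant (running count: 1)
  Position 4: 'h' -> consonant (running count: 1)
  Position 5: 'u' -> vowel (running count: 2)
  Position 6: 'w' -> consonant (running count: 2)
  Position 7: 'u' -> vowel (running count: 3)
  Position 8: 't' -> consonant (running count: 3)
  Position 9: 'e' -> vowel (running count: 4)
  Position 10: 't' -> consonant (running count: 4)
  Position 11: 'v' -> consonant (running count: 4)
  Position 12: 'u' -> vowel (running count: 5)
Total vowels: 5

5


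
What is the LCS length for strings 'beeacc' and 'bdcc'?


DP table for LCS of 'beeacc' and 'bdcc':
       b  d  c  c
    0  0  0  0  0
  b 0  1  1  1  1
  e 0  1  1  1  1
  e 0  1  1  1  1
  a 0  1  1  1  1
  c 0  1  1  2  2
  c 0  1  1  2  3
LCS: 'bcc'
LCS length = 3

3


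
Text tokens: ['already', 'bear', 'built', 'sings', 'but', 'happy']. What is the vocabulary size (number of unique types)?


Listing all tokens and tracking unique types:
  Token 1: 'already' -> NEW (unique so far: 1)
  Token 2: 'bear' -> NEW (unique so far: 2)
  Token 3: 'built' -> NEW (unique so far: 3)
  Token 4: 'sings' -> NEW (unique so far: 4)
  Token 5: 'but' -> NEW (unique so far: 5)
  Token 6: 'happy' -> NEW (unique so far: 6)
Unique types: ('already', 'bear', 'built', 'but', 'happy', 'sings')
Vocabulary size: 6

6


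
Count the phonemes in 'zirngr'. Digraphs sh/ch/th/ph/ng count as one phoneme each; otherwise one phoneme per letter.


Parsing 'zirngr' greedily, digraphs first:
  'z' -> consonant phoneme (phonemes so far: 1)
  'i' -> vowel phoneme (phonemes so far: 2)
  'r' -> consonant phoneme (phonemes so far: 3)
  'ng' -> digraph (1 consonant phoneme) (phonemes so far: 4)
  'r' -> consonant phoneme (phonemes so far: 5)
Total phonemes: 5

5


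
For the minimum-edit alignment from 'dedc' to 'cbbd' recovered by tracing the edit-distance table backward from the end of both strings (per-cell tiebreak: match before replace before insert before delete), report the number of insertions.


Edit distance = 4. Backtracking from cell (4, 4) with preference match > replace > insert > delete,
then listing the resulting alignment 'dedc' -> 'cbbd' left to right:
  Step 1: replace d->c
  Step 2: replace e->b
  Step 3: replace d->b
  Step 4: replace c->d
Total insertions: 0

0


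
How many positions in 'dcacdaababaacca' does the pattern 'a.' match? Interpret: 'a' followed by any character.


Pattern: a. means 'a' followed by any character.
Scanning 'dcacdaababaacca' position-by-position:
  Pos 0: window 'dc' -> no
  Pos 1: window 'ca' -> no
  Pos 2: window 'ac' -> MATCH
  Pos 3: window 'cd' -> no
  Pos 4: window 'da' -> no
  Pos 5: window 'aa' -> MATCH
  Pos 6: window 'ab' -> MATCH
  Pos 7: window 'ba' -> no
  Pos 8: window 'ab' -> MATCH
  Pos 9: window 'ba' -> no
  Pos 10: window 'aa' -> MATCH
  Pos 11: window 'ac' -> MATCH
  Pos 12: window 'cc' -> no
  Pos 13: window 'ca' -> no
  Pos 14: window 'a' -> no
Total matches: 6

6


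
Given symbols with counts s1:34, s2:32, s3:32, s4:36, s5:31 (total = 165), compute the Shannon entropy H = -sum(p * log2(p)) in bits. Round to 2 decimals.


Computing entropy H = -sum(p_i * log2(p_i)):
  s1: p = 34/165 = 0.2061, -p*log2(p) = 0.4696
  s2: p = 32/165 = 0.1939, -p*log2(p) = 0.4589
  s3: p = 32/165 = 0.1939, -p*log2(p) = 0.4589
  s4: p = 36/165 = 0.2182, -p*log2(p) = 0.4792
  s5: p = 31/165 = 0.1879, -p*log2(p) = 0.4532
H = sum of terms = 2.3198
Rounded to 2 decimals: 2.32

2.32


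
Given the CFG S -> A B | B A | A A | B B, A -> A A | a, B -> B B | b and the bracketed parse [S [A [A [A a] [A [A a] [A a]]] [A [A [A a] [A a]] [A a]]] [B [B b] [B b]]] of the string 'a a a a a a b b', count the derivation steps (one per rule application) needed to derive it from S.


Every bracketed nonterminal node [X ...] in the tree is produced by exactly one rule application.
Reading the tree off as a leftmost derivation:
  Step 1: S  =>  A B   (applied S -> A B)
  Step 2: A B  =>  A A B   (applied A -> A A)
  Step 3: A A B  =>  A A A B   (applied A -> A A)
  Step 4: A A A B  =>  a A A B   (applied A -> a)
  Step 5: a A A B  =>  a A A A B   (applied A -> A A)
  Step 6: a A A A B  =>  a a A A B   (applied A -> a)
  Step 7: a a A A B  =>  a a a A B   (applied A -> a)
  Step 8: a a a A B  =>  a a a A A B   (applied A -> A A)
  Step 9: a a a A A B  =>  a a a A A A B   (applied A -> A A)
  Step 10: a a a A A A B  =>  a a a a A A B   (applied A -> a)
  Step 11: a a a a A A B  =>  a a a a a A B   (applied A -> a)
  Step 12: a a a a a A B  =>  a a a a a a B   (applied A -> a)
  Step 13: a a a a a a B  =>  a a a a a a B B   (applied B -> B B)
  Step 14: a a a a a a B B  =>  a a a a a a b B   (applied B -> b)
  Step 15: a a a a a a b B  =>  a a a a a a b b   (applied B -> b)
Final yield: a a a a a a b b
Total rewrite steps: 15

15


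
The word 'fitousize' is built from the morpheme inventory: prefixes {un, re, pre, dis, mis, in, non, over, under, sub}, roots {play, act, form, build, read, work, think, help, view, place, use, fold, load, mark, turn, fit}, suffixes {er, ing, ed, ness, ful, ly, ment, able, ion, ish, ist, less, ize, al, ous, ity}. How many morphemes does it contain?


Segmenting 'fitousize' against the inventory:
  'fit' -> root (morpheme 1)
  'ous' -> suffix (morpheme 2)
  'ize' -> suffix (morpheme 3)
Total morphemes: 3

3


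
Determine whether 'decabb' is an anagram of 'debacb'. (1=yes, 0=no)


Sort characters of 'decabb': 'abbcde'
Sort characters of 'debacb': 'abbcde'
Sorted forms match -> they ARE anagrams
Result: 1

1


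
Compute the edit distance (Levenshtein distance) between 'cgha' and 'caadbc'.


Building DP table for s1='cgha' (len 4) and s2='caadbc' (len 6):
       c  a  a  d  b  c
    0  1  2  3  4  5  6
  c 1  0  1  2  3  4  5
  g 2  1  1  2  3  4  5
  h 3  2  2  2  3  4  5
  a 4  3  2  2  3  4  5
Edit distance = dp[4][6] = 5

5


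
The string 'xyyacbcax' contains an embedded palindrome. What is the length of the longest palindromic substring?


Scanning 'xyyacbcax' for palindromic substrings.
Substring at positions 3-7: 'acbca'.
Check: reverse('acbca') = 'acbca' -> palindrome confirmed.
Neighbouring characters ('y' / 'x') break symmetry, so it cannot extend further.
No longer palindromic substring exists; longest length = 5

5


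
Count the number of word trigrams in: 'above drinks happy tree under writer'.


Word trigrams from [6] words:
  Trigram 1: (above drinks happy)
  Trigram 2: (drinks happy tree)
  Trigram 3: (happy tree under)
  Trigram 4: (tree under writer)
Total word trigrams: 6 - 2 = 4

4


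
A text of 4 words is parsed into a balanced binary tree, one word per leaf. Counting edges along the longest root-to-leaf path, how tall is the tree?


In a balanced binary tree with n leaves the deepest leaf is ceil(log2(n)) edges below the root.
log2(4) = 2.0000
ceil(2.0000) = 2
height (edges) = 2

2


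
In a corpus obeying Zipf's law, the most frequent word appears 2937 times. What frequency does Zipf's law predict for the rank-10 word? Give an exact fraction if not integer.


Zipf's law: freq(rank) = f1 / rank
f1 = 2937, rank = 10
freq = 2937 / 10
GCD(2937, 10) = 1
Simplified: 2937/10

2937/10


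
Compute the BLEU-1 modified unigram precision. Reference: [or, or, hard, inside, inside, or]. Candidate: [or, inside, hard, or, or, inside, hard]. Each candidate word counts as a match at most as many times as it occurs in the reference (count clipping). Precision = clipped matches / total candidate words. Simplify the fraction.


Reference word counts: {'hard': 1, 'inside': 2, 'or': 3}
Checking each candidate word (with clipping):
  'or' -> in reference (ref count 3, used 1/3) -> match (matches: 1)
  'inside' -> in reference (ref count 2, used 1/2) -> match (matches: 2)
  'hard' -> in reference (ref count 1, used 1/1) -> match (matches: 3)
  'or' -> in reference (ref count 3, used 2/3) -> match (matches: 4)
  'or' -> in reference (ref count 3, used 3/3) -> match (matches: 5)
  'inside' -> in reference (ref count 2, used 2/2) -> match (matches: 6)
  'hard' -> ref count 1 already used up (1/1) -> clipped, no match (matches: 6)
Clipped matches: 6, Candidate length: 7
Precision = 6/7

6/7


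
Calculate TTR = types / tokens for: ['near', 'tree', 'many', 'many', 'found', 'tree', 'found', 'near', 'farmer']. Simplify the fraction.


Tokens: 9
Unique types: ('farmer', 'found', 'many', 'near', 'tree') = 5
TTR = 5/9
Already in lowest terms.

5/9


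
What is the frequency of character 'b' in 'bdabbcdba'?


Scanning 'bdabbcdba' for 'b':
  Position 0: 'b' -> MATCH (count: 1)
  Position 3: 'b' -> MATCH (count: 2)
  Position 4: 'b' -> MATCH (count: 3)
  Position 7: 'b' -> MATCH (count: 4)
Total occurrences of 'b': 4

4


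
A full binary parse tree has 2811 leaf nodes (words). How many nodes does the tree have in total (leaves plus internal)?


Leaf nodes (terminals): 2811
Internal nodes = n - 1 = 2811 - 1 = 2810
Total = leaves + internal = 2811 + 2810 = 5621

5621


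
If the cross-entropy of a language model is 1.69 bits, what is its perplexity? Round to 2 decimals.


Perplexity formula: PP = 2^H
H = 1.69
PP = 2^1.69
Decompose: 2^1.69 = 2^1 * 2^0.69
2^1 = 2, 2^0.69 ~ 1.6132835
PP ~ 2 * 1.6132835 = 3.2265670
Rounded to 2 decimals: 3.23

3.23


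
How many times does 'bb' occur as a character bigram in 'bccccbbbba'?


Scanning 'bccccbbbba' for bigram 'bb':
  Position 0: 'bc' -> no
  Position 1: 'cc' -> no
  Position 2: 'cc' -> no
  Position 3: 'cc' -> no
  Position 4: 'cb' -> no
  Position 5: 'bb' -> MATCH
  Position 6: 'bb' -> MATCH
  Position 7: 'bb' -> MATCH
  Position 8: 'ba' -> no
Total matches: 3

3


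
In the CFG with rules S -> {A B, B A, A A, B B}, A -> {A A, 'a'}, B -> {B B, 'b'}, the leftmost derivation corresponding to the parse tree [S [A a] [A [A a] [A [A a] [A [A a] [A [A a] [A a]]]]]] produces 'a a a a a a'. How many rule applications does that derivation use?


Every bracketed nonterminal node [X ...] in the tree is produced by exactly one rule application.
Reading the tree off as a leftmost derivation:
  Step 1: S  =>  A A   (applied S -> A A)
  Step 2: A A  =>  a A   (applied A -> a)
  Step 3: a A  =>  a A A   (applied A -> A A)
  Step 4: a A A  =>  a a A   (applied A -> a)
  Step 5: a a A  =>  a a A A   (applied A -> A A)
  Step 6: a a A A  =>  a a a A   (applied A -> a)
  Step 7: a a a A  =>  a a a A A   (applied A -> A A)
  Step 8: a a a A A  =>  a a a a A   (applied A -> a)
  Step 9: a a a a A  =>  a a a a A A   (applied A -> A A)
  Step 10: a a a a A A  =>  a a a a a A   (applied A -> a)
  Step 11: a a a a a A  =>  a a a a a a   (applied A -> a)
Final yield: a a a a a a
Total rewrite steps: 11

11


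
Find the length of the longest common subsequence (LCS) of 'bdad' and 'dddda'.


DP table for LCS of 'bdad' and 'dddda':
       d  d  d  d  a
    0  0  0  0  0  0
  b 0  0  0  0  0  0
  d 0  1  1  1  1  1
  a 0  1  1  1  1  2
  d 0  1  2  2  2  2
LCS: 'da'
LCS length = 2

2


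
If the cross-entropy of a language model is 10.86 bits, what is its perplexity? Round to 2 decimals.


Perplexity formula: PP = 2^H
H = 10.86
PP = 2^10.86
Decompose: 2^10.86 = 2^10 * 2^0.86
2^10 = 1024, 2^0.86 ~ 1.8150383
PP ~ 1024 * 1.8150383 = 1858.5992192
Rounded to 2 decimals: 1858.60

1858.60


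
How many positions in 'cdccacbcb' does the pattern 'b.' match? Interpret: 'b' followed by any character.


Pattern: b. means 'b' followed by any character.
Scanning 'cdccacbcb' position-by-position:
  Pos 0: window 'cd' -> no
  Pos 1: window 'dc' -> no
  Pos 2: window 'cc' -> no
  Pos 3: window 'ca' -> no
  Pos 4: window 'ac' -> no
  Pos 5: window 'cb' -> no
  Pos 6: window 'bc' -> MATCH
  Pos 7: window 'cb' -> no
  Pos 8: window 'b' -> no
Total matches: 1

1


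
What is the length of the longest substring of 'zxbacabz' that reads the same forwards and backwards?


Scanning 'zxbacabz' for palindromic substrings.
Substring at positions 2-6: 'bacab'.
Check: reverse('bacab') = 'bacab' -> palindrome confirmed.
Neighbouring characters ('x' / 'z') break symmetry, so it cannot extend further.
No longer palindromic substring exists; longest length = 5

5


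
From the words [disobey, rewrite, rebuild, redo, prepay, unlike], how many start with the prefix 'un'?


Checking each word for prefix 'un':
  'disobey' -> no (count: 0)
  'rewrite' -> no (count: 0)
  'rebuild' -> no (count: 0)
  'redo' -> no (count: 0)
  'prepay' -> no (count: 0)
  'unlike' -> YES, starts with 'un' (count: 1)
Total with prefix 'un': 1

1


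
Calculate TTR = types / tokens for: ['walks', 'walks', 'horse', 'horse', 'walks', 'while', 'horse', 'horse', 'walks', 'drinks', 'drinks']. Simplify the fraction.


Tokens: 11
Unique types: ('drinks', 'horse', 'walks', 'while') = 4
TTR = 4/11
Already in lowest terms.

4/11


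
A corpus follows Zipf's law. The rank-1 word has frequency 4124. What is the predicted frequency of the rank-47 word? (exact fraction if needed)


Zipf's law: freq(rank) = f1 / rank
f1 = 4124, rank = 47
freq = 4124 / 47
GCD(4124, 47) = 1
Simplified: 4124/47

4124/47


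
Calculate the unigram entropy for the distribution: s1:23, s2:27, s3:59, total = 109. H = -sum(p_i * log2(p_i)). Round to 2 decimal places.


Computing entropy H = -sum(p_i * log2(p_i)):
  s1: p = 23/109 = 0.2110, -p*log2(p) = 0.4736
  s2: p = 27/109 = 0.2477, -p*log2(p) = 0.4987
  s3: p = 59/109 = 0.5413, -p*log2(p) = 0.4793
H = sum of terms = 1.4516
Rounded to 2 decimals: 1.45

1.45


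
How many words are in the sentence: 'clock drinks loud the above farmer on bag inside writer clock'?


Counting words by splitting on spaces:
  Word 1: 'clock'
  Word 2: 'drinks'
  Word 3: 'loud'
  Word 4: 'the'
  Word 5: 'above'
  Word 6: 'farmer'
  Word 7: 'on'
  Word 8: 'bag'
  Word 9: 'inside'
  Word 10: 'writer'
  Word 11: 'clock'
Total words: 11

11


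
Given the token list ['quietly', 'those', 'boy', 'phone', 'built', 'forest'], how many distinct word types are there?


Listing all tokens and tracking unique types:
  Token 1: 'quietly' -> NEW (unique so far: 1)
  Token 2: 'those' -> NEW (unique so far: 2)
  Token 3: 'boy' -> NEW (unique so far: 3)
  Token 4: 'phone' -> NEW (unique so far: 4)
  Token 5: 'built' -> NEW (unique so far: 5)
  Token 6: 'forest' -> NEW (unique so far: 6)
Unique types: ('boy', 'built', 'forest', 'phone', 'quietly', 'those')
Vocabulary size: 6

6


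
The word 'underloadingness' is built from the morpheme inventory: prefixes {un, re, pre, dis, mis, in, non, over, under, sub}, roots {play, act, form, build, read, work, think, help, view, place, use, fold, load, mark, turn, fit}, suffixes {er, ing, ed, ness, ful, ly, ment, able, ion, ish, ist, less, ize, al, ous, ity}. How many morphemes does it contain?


Segmenting 'underloadingness' against the inventory:
  'under' -> prefix (morpheme 1)
  'load' -> root (morpheme 2)
  'ing' -> suffix (morpheme 3)
  'ness' -> suffix (morpheme 4)
Total morphemes: 4

4


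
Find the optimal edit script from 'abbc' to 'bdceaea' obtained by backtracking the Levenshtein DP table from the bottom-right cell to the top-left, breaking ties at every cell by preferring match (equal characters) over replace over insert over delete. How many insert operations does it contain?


Edit distance = 6. Backtracking from cell (4, 7) with preference match > replace > insert > delete,
then listing the resulting alignment 'abbc' -> 'bdceaea' left to right:
  Step 1: delete 'a'
  Step 2: keep 'b'
  Step 3: replace b->d
  Step 4: keep 'c'
  Step 5: insert 'e' [insertion #1]
  Step 6: insert 'a' [insertion #2]
  Step 7: insert 'e' [insertion #3]
  Step 8: insert 'a' [insertion #4]
Total insertions: 4

4


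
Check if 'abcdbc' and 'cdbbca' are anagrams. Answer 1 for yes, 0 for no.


Sort characters of 'abcdbc': 'abbccd'
Sort characters of 'cdbbca': 'abbccd'
Sorted forms match -> they ARE anagrams
Result: 1

1


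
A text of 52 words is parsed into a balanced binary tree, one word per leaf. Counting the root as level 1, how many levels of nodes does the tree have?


In a balanced binary tree with n leaves the deepest leaf is ceil(log2(n)) edges below the root,
so counting node levels inclusive of root and leaves gives ceil(log2(n)) + 1 levels.
log2(52) = 5.7004
ceil(5.7004) = 6
levels = 6 + 1 = 7

7


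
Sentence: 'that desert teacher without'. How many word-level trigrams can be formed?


Word trigrams from [4] words:
  Trigram 1: (that desert teacher)
  Trigram 2: (desert teacher without)
Total word trigrams: 4 - 2 = 2

2


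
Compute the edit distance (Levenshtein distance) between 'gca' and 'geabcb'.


Building DP table for s1='gca' (len 3) and s2='geabcb' (len 6):
       g  e  a  b  c  b
    0  1  2  3  4  5  6
  g 1  0  1  2  3  4  5
  c 2  1  1  2  3  3  4
  a 3  2  2  1  2  3  4
Edit distance = dp[3][6] = 4

4


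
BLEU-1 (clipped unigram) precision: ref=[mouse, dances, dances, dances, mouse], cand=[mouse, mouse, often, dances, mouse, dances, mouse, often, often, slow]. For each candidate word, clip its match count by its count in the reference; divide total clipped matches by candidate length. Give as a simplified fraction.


Reference word counts: {'dances': 3, 'mouse': 2}
Checking each candidate word (with clipping):
  'mouse' -> in reference (ref count 2, used 1/2) -> match (matches: 1)
  'mouse' -> in reference (ref count 2, used 2/2) -> match (matches: 2)
  'often' -> not in reference -> no match (matches: 2)
  'dances' -> in reference (ref count 3, used 1/3) -> match (matches: 3)
  'mouse' -> ref count 2 already used up (2/2) -> clipped, no match (matches: 3)
  'dances' -> in reference (ref count 3, used 2/3) -> match (matches: 4)
  'mouse' -> ref count 2 already used up (2/2) -> clipped, no match (matches: 4)
  'often' -> not in reference -> no match (matches: 4)
  'often' -> not in reference -> no match (matches: 4)
  'slow' -> not in reference -> no match (matches: 4)
Clipped matches: 4, Candidate length: 10
Precision = 4/10 = 2/5

2/5


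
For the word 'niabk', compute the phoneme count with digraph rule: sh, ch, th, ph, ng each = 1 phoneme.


Parsing 'niabk' greedily, digraphs first:
  'n' -> consonant phoneme (phonemes so far: 1)
  'i' -> vowel phoneme (phonemes so far: 2)
  'a' -> vowel phoneme (phonemes so far: 3)
  'b' -> consonant phoneme (phonemes so far: 4)
  'k' -> consonant phoneme (phonemes so far: 5)
Total phonemes: 5

5


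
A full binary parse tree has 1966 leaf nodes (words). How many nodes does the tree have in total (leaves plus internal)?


Leaf nodes (terminals): 1966
Internal nodes = n - 1 = 1966 - 1 = 1965
Total = leaves + internal = 1966 + 1965 = 3931

3931


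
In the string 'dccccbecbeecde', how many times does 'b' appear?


Scanning 'dccccbecbeecde' for 'b':
  Position 5: 'b' -> MATCH (count: 1)
  Position 8: 'b' -> MATCH (count: 2)
Total occurrences of 'b': 2

2


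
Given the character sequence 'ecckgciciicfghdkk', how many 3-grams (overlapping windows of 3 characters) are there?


String 'ecckgciciicfghdkk' has length L = 17.
Number of overlapping n-grams = L - n + 1
Substituting: 17 - 3 + 1 = 15

15


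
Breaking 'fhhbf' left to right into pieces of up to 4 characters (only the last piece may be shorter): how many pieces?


'fhhbf' has 5 characters.
Chunking with max size 4:
  Chunk 1: 'fhhb' (positions 0-3)
  Chunk 2: 'f' (positions 4-4)
Total chunks: ceil(5 / 4) = 2

2


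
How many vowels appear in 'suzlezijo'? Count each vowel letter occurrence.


Scanning each character of 'suzlezijo':
  Position 1: 's' -> consonant (running count: 0)
  Position 2: 'u' -> vowel (running count: 1)
  Position 3: 'z' -> consonant (running count: 1)
  Position 4: 'l' -> consonant (running count: 1)
  Position 5: 'e' -> vowel (running count: 2)
  Position 6: 'z' -> consonant (running count: 2)
  Position 7: 'i' -> vowel (running count: 3)
  Position 8: 'j' -> consonant (running count: 3)
  Position 9: 'o' -> vowel (running count: 4)
Total vowels: 4

4


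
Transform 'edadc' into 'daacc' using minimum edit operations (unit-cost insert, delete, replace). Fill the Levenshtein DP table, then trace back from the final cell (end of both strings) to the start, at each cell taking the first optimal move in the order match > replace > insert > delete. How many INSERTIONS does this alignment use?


Edit distance = 3. Backtracking from cell (5, 5) with preference match > replace > insert > delete,
then listing the resulting alignment 'edadc' -> 'daacc' left to right:
  Step 1: replace e->d
  Step 2: replace d->a
  Step 3: keep 'a'
  Step 4: replace d->c
  Step 5: keep 'c'
Total insertions: 0

0


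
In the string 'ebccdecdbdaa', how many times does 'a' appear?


Scanning 'ebccdecdbdaa' for 'a':
  Position 10: 'a' -> MATCH (count: 1)
  Position 11: 'a' -> MATCH (count: 2)
Total occurrences of 'a': 2

2


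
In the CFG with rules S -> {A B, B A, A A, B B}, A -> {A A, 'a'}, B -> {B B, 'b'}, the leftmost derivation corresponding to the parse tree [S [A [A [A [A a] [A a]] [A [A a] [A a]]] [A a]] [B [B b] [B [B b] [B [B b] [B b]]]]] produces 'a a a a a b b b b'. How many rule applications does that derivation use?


Every bracketed nonterminal node [X ...] in the tree is produced by exactly one rule application.
Reading the tree off as a leftmost derivation:
  Step 1: S  =>  A B   (applied S -> A B)
  Step 2: A B  =>  A A B   (applied A -> A A)
  Step 3: A A B  =>  A A A B   (applied A -> A A)
  Step 4: A A A B  =>  A A A A B   (applied A -> A A)
  Step 5: A A A A B  =>  a A A A B   (applied A -> a)
  Step 6: a A A A B  =>  a a A A B   (applied A -> a)
  Step 7: a a A A B  =>  a a A A A B   (applied A -> A A)
  Step 8: a a A A A B  =>  a a a A A B   (applied A -> a)
  Step 9: a a a A A B  =>  a a a a A B   (applied A -> a)
  Step 10: a a a a A B  =>  a a a a a B   (applied A -> a)
  Step 11: a a a a a B  =>  a a a a a B B   (applied B -> B B)
  Step 12: a a a a a B B  =>  a a a a a b B   (applied B -> b)
  Step 13: a a a a a b B  =>  a a a a a b B B   (applied B -> B B)
  Step 14: a a a a a b B B  =>  a a a a a b b B   (applied B -> b)
  Step 15: a a a a a b b B  =>  a a a a a b b B B   (applied B -> B B)
  Step 16: a a a a a b b B B  =>  a a a a a b b b B   (applied B -> b)
  Step 17: a a a a a b b b B  =>  a a a a a b b b b   (applied B -> b)
Final yield: a a a a a b b b b
Total rewrite steps: 17

17
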